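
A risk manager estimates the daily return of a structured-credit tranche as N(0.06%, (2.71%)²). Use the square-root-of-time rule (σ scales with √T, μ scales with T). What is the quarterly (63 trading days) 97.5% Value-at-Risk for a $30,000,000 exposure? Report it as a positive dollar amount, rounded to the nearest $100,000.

At 97.5%, z = 1.960.
σ_{63d} = 2.71% × √63 = 21.510%; μ_{63d} = 63 × 0.06% = 3.780%.
VaR = −(3.780%) + 1.960 × 21.510% = 38.380%.
On $30,000,000: 0.38380 × $30,000,000 = $11,514,000.

$11,500,000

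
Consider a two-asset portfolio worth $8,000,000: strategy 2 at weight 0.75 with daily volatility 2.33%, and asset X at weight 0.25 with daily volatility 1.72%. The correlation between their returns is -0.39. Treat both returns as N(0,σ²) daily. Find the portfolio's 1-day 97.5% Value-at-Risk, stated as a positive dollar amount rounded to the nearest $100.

$255,400

σ_p² = 0.75²·2.33² + 0.25²·1.72² + 2·-0.39·0.75·0.25·2.33·1.72 = 2.6525 (%²).
σ_p = √2.6525 = 1.629%.
At 97.5%, z = 1.960.
VaR = 1.960 × 1.629% = 3.193%; on $8,000,000 that is $255,440.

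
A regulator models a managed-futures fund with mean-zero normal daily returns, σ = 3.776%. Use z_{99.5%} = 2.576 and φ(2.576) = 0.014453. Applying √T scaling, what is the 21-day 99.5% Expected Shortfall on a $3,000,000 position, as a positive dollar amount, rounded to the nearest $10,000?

σ_{21d} = 3.776% × √21 = 17.304%.
ES multiplier = φ(z)/(1−α) = 0.014453/0.005 = 2.891.
ES = 17.304% × 2.891 = 50.026%; on $3,000,000: $1,500,780.

$1,500,000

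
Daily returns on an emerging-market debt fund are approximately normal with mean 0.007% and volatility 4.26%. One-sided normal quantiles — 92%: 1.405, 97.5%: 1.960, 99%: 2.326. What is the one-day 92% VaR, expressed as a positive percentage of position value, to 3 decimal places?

5.978%

VaR = −μ + z·σ = −(0.007%) + 1.405 × 4.26% = 5.978%.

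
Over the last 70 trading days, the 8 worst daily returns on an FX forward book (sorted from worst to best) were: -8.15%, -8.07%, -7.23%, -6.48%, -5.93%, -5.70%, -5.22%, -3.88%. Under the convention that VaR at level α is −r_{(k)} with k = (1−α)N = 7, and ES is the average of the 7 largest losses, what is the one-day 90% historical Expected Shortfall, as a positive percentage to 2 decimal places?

6.68%

The 7 worst returns sum to -46.78%.
ES = −(-46.78%) / 7 = 6.6828…% ≈ 6.68%.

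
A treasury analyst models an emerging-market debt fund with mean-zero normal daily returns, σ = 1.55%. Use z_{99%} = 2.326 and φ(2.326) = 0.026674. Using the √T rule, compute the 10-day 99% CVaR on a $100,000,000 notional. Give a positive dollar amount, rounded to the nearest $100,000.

$13,100,000

σ_{10d} = 1.55% × √10 = 4.902%.
ES multiplier = φ(z)/(1−α) = 0.026674/0.01 = 2.667.
ES = 4.902% × 2.667 = 13.074%; on $100,000,000: $13,074,000.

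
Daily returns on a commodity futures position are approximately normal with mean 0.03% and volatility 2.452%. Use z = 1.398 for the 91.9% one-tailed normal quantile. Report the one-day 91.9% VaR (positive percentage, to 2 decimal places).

3.40%

VaR = −μ + z·σ = −(0.03%) + 1.398 × 2.452% = 3.398%.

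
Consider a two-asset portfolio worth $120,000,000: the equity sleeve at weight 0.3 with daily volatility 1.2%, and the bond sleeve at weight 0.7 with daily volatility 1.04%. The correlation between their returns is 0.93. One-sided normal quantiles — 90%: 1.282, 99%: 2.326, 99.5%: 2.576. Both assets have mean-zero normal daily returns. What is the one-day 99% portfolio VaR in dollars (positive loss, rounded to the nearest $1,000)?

$2,989,000

σ_p² = 0.3²·1.2² + 0.7²·1.04² + 2·0.93·0.3·0.7·1.2·1.04 = 1.1471 (%²).
σ_p = √1.1471 = 1.071%.
VaR = 2.326 × 1.071% = 2.491%; on $120,000,000 that is $2,989,200.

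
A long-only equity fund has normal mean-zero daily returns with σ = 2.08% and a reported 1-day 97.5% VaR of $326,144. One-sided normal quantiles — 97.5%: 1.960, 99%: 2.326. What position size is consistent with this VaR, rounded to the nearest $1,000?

$8,000,000

VaR as a fraction of value: z·σ = 1.960 × 2.08% = 4.0768%.
Position = $326,144 / 0.040768 = $8,000,000.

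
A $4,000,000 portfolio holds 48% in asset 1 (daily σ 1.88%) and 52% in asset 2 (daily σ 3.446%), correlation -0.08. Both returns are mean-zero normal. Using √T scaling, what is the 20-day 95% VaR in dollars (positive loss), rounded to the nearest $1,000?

$571,000

σ_p = √(0.48²·1.88² + 0.52²·3.446² + 2·-0.08·0.48·0.52·1.88·3.446) = 1.941%.
σ_{20d} = 1.941% × √20 = 8.680%.
z(95%) = 1.645.
VaR = 1.645 × 8.680% = 14.279%; on $4,000,000 that is $571,160.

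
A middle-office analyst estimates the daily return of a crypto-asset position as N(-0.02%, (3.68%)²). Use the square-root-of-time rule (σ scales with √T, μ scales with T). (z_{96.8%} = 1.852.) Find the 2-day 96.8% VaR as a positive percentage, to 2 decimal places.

9.68%

σ_{2d} = 3.68% × √2 = 5.204%; μ_{2d} = 2 × -0.02% = -0.040%.
VaR = −(-0.040%) + 1.852 × 5.204% = 9.678%.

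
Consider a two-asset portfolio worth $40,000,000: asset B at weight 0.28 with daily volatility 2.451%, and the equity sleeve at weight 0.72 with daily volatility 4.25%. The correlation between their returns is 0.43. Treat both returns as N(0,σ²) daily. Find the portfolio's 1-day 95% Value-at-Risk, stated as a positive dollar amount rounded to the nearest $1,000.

$2,245,000

σ_p² = 0.28²·2.451² + 0.72²·4.25² + 2·0.43·0.28·0.72·2.451·4.25 = 11.6406 (%²).
σ_p = √11.6406 = 3.412%.
At 95%, z = 1.645.
VaR = 1.645 × 3.412% = 5.613%; on $40,000,000 that is $2,245,200.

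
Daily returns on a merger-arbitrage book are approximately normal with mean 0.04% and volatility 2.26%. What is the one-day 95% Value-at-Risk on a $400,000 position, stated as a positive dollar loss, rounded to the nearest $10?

At 95% one-sided, z = 1.645.
VaR = −μ + z·σ = −(0.04%) + 1.645 × 2.26% = 3.678%.
On $400,000: 0.03678 × $400,000 = $14,712.

$14,710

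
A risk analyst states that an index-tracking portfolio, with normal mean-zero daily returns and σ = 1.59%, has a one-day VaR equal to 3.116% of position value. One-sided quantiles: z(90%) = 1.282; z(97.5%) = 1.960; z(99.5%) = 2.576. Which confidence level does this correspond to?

Implied z = VaR/σ = 3.116 / 1.59 = 1.960.
This matches z(97.5%) = 1.960.

97.5%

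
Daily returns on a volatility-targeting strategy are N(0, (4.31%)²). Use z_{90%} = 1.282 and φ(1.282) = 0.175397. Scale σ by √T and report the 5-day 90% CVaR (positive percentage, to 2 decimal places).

σ_{5d} = 4.31% × √5 = 9.637%.
ES multiplier = φ(z)/(1−α) = 0.175397/0.1 = 1.754.
ES = 9.637% × 1.754 = 16.903%.

16.90%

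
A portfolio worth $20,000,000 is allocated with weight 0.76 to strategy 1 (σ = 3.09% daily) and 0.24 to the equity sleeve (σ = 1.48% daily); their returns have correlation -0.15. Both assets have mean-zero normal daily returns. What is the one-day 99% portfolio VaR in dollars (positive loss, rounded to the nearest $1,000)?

$1,080,000

σ_p² = 0.76²·3.09² + 0.24²·1.48² + 2·-0.15·0.76·0.24·3.09·1.48 = 5.3909 (%²).
σ_p = √5.3909 = 2.322%.
At 99%, z = 2.326.
VaR = 2.326 × 2.322% = 5.401%; on $20,000,000 that is $1,080,200.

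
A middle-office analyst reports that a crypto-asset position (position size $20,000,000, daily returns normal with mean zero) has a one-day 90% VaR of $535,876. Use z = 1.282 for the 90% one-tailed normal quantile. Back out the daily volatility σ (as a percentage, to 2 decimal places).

VaR as a fraction: $535,876 / $20,000,000 = 2.679%.
σ = VaR / z = 2.679% / 1.282 = 2.090%.

2.09%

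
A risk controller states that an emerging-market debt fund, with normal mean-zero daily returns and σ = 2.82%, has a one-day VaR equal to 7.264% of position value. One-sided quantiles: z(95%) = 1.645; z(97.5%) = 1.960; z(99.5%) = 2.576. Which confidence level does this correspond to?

99.5%

Implied z = VaR/σ = 7.264 / 2.82 = 2.576.
This matches z(99.5%) = 2.576.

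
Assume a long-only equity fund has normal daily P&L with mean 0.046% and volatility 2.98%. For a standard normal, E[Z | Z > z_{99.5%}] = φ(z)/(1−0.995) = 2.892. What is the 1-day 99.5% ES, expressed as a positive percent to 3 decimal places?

ES = −(0.046%) + 2.98% × 2.892 = 8.572%.

8.572%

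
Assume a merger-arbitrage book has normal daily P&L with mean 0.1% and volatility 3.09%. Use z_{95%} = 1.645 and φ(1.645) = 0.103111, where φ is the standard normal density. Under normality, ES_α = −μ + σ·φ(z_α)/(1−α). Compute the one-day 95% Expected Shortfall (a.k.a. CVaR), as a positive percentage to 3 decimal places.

Tail multiplier: φ(z)/(1−α) = 0.103111 / 0.05 = 2.062.
ES = −(0.1%) + 3.09% × 2.062 = 6.272%.

6.272%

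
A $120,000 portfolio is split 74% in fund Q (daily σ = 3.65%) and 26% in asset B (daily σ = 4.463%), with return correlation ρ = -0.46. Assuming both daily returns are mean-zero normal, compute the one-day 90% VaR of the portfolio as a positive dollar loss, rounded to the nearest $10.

$3,690

σ_p² = 0.74²·3.65² + 0.26²·4.463² + 2·-0.46·0.74·0.26·3.65·4.463 = 5.7584 (%²).
σ_p = √5.7584 = 2.400%.
At 90%, z = 1.282.
VaR = 1.282 × 2.400% = 3.077%; on $120,000 that is $3,692.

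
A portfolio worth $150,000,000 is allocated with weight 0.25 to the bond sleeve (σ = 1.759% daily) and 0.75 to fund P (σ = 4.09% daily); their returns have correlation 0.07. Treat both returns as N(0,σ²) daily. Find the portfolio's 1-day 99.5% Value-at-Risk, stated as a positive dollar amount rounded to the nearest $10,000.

σ_p² = 0.25²·1.759² + 0.75²·4.09² + 2·0.07·0.25·0.75·1.759·4.09 = 9.7918 (%²).
σ_p = √9.7918 = 3.129%.
At 99.5%, z = 2.576.
VaR = 2.576 × 3.129% = 8.060%; on $150,000,000 that is $12,090,000.

$12,090,000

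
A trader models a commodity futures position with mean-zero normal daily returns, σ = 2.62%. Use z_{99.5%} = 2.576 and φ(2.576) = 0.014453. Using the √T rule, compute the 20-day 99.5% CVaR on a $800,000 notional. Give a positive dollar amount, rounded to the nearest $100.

$271,000

σ_{20d} = 2.62% × √20 = 11.717%.
ES multiplier = φ(z)/(1−α) = 0.014453/0.005 = 2.891.
ES = 11.717% × 2.891 = 33.874%; on $800,000: $270,992.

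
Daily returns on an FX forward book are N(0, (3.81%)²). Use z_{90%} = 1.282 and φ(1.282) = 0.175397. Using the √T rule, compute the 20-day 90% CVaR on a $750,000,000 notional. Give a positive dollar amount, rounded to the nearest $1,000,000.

$224,000,000

σ_{20d} = 3.81% × √20 = 17.039%.
ES multiplier = φ(z)/(1−α) = 0.175397/0.1 = 1.754.
ES = 17.039% × 1.754 = 29.886%; on $750,000,000: $224,145,000.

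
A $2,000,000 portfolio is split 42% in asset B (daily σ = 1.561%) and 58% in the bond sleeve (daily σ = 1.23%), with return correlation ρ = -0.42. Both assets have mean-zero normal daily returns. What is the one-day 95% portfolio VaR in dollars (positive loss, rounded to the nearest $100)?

σ_p² = 0.42²·1.561² + 0.58²·1.23² + 2·-0.42·0.42·0.58·1.561·1.23 = 0.5459 (%²).
σ_p = √0.5459 = 0.739%.
At 95%, z = 1.645.
VaR = 1.645 × 0.739% = 1.216%; on $2,000,000 that is $24,320.

$24,300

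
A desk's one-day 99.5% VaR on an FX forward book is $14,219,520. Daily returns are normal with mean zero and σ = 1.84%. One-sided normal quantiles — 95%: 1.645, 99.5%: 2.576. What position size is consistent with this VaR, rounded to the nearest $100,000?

VaR as a fraction of value: z·σ = 2.576 × 1.84% = 4.73984%.
Position = $14,219,520 / 0.0473984 = $300,000,000.

$300,000,000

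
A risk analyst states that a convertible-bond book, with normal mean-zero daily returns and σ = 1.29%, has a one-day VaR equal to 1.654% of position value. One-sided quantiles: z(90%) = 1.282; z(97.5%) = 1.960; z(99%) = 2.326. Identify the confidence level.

Implied z = VaR/σ = 1.654 / 1.29 = 1.282.
This matches z(90%) = 1.282.

90%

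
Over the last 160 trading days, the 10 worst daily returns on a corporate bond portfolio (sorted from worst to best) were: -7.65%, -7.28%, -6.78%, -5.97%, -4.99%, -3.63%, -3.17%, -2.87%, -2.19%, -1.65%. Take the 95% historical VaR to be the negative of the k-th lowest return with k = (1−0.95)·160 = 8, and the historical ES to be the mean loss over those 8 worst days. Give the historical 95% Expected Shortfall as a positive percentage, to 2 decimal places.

The 8 worst returns sum to -42.34%.
ES = −(-42.34%) / 8 = 5.2925% ≈ 5.29%.

5.29%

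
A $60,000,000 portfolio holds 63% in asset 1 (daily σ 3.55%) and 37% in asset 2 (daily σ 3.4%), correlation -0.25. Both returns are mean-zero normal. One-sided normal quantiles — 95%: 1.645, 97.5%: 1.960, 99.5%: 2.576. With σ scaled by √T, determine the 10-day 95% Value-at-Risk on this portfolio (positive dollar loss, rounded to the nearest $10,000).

$7,100,000

σ_p = √(0.63²·3.55² + 0.37²·3.4² + 2·-0.25·0.63·0.37·3.55·3.4) = 2.275%.
σ_{10d} = 2.275% × √10 = 7.194%.
VaR = 1.645 × 7.194% = 11.834%; on $60,000,000 that is $7,100,400.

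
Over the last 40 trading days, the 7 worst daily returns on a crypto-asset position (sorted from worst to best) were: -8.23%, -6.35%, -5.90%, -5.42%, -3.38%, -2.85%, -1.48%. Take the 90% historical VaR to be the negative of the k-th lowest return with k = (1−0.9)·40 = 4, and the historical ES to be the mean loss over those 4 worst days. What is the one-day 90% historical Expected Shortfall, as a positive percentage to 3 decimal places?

6.475%

The 4 worst returns sum to -25.90%.
ES = −(-25.90%) / 4 = 6.475%.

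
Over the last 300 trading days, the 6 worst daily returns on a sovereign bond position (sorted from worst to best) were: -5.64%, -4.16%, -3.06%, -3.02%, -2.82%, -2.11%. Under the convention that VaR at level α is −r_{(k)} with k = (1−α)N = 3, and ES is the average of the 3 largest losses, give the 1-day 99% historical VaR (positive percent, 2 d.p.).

3.06%

k = 3; the 3rd lowest return is -3.06%, so VaR = 3.06%.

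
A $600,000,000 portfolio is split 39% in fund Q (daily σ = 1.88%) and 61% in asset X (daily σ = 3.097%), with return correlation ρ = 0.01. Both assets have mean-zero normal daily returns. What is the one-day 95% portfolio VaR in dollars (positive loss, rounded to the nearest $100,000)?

$20,100,000

σ_p² = 0.39²·1.88² + 0.61²·3.097² + 2·0.01·0.39·0.61·1.88·3.097 = 4.1342 (%²).
σ_p = √4.1342 = 2.033%.
At 95%, z = 1.645.
VaR = 1.645 × 2.033% = 3.344%; on $600,000,000 that is $20,064,000.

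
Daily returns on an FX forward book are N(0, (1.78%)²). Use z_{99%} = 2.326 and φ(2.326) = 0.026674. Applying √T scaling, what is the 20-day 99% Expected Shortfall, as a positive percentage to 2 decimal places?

σ_{20d} = 1.78% × √20 = 7.960%.
ES multiplier = φ(z)/(1−α) = 0.026674/0.01 = 2.667.
ES = 7.960% × 2.667 = 21.229%.

21.23%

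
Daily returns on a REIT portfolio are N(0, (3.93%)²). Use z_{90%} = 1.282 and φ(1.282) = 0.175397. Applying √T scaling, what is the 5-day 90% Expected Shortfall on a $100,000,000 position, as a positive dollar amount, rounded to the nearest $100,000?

$15,400,000

σ_{5d} = 3.93% × √5 = 8.788%.
ES multiplier = φ(z)/(1−α) = 0.175397/0.1 = 1.754.
ES = 8.788% × 1.754 = 15.414%; on $100,000,000: $15,414,000.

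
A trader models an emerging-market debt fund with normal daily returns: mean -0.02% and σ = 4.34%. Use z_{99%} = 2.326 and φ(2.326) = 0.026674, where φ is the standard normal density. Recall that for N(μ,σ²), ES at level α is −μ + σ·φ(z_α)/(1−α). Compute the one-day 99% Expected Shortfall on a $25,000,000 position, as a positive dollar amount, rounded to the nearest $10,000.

$2,900,000

Tail multiplier: φ(z)/(1−α) = 0.026674 / 0.01 = 2.667.
ES = −(-0.02%) + 4.34% × 2.667 = 11.595%.
On $25,000,000: 0.11595 × $25,000,000 = $2,898,750.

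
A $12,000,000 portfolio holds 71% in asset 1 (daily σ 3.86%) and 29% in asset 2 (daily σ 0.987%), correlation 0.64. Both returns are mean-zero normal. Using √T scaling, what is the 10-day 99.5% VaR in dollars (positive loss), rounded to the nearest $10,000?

σ_p = √(0.71²·3.86² + 0.29²·0.987² + 2·0.64·0.71·0.29·3.86·0.987) = 2.932%.
σ_{10d} = 2.932% × √10 = 9.272%.
z(99.5%) = 2.576.
VaR = 2.576 × 9.272% = 23.885%; on $12,000,000 that is $2,866,200.

$2,870,000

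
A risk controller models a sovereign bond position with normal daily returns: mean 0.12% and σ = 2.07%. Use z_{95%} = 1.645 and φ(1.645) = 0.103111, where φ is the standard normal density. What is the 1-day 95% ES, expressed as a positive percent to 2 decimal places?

Tail multiplier: φ(z)/(1−α) = 0.103111 / 0.05 = 2.062.
ES = −(0.12%) + 2.07% × 2.062 = 4.148%.

4.15%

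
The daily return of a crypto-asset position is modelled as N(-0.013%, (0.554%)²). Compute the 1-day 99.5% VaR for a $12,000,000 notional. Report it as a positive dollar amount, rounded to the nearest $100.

$172,800

At 99.5% one-sided, z = 2.576.
VaR = −μ + z·σ = −(-0.013%) + 2.576 × 0.554% = 1.440%.
On $12,000,000: 0.01440 × $12,000,000 = $172,800.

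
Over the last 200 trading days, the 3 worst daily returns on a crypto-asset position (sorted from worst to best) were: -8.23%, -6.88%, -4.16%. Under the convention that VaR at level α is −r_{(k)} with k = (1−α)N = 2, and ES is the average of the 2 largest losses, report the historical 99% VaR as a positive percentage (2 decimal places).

6.88%

k = 2; the 2nd lowest return is -6.88%, so VaR = 6.88%.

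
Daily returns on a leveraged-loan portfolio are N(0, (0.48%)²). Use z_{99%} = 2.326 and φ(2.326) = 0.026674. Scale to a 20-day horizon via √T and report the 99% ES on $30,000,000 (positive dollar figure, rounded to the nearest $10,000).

σ_{20d} = 0.48% × √20 = 2.147%.
ES multiplier = φ(z)/(1−α) = 0.026674/0.01 = 2.667.
ES = 2.147% × 2.667 = 5.726%; on $30,000,000: $1,717,800.

$1,720,000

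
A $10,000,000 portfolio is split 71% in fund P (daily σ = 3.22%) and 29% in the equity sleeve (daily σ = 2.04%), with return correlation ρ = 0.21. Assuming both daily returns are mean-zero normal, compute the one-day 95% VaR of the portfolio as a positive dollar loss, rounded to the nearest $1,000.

$408,000

σ_p² = 0.71²·3.22² + 0.29²·2.04² + 2·0.21·0.71·0.29·3.22·2.04 = 6.1448 (%²).
σ_p = √6.1448 = 2.479%.
At 95%, z = 1.645.
VaR = 1.645 × 2.479% = 4.078%; on $10,000,000 that is $407,800.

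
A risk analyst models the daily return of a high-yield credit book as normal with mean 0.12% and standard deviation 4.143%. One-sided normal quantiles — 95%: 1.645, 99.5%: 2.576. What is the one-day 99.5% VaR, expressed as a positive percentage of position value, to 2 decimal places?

10.55%

VaR = −μ + z·σ = −(0.12%) + 2.576 × 4.143% = 10.552%.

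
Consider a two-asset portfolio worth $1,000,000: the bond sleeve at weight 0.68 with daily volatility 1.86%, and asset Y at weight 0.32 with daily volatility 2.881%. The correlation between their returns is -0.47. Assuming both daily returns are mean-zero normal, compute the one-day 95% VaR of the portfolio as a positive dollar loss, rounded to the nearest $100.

σ_p² = 0.68²·1.86² + 0.32²·2.881² + 2·-0.47·0.68·0.32·1.86·2.881 = 1.3536 (%²).
σ_p = √1.3536 = 1.163%.
At 95%, z = 1.645.
VaR = 1.645 × 1.163% = 1.913%; on $1,000,000 that is $19,130.

$19,100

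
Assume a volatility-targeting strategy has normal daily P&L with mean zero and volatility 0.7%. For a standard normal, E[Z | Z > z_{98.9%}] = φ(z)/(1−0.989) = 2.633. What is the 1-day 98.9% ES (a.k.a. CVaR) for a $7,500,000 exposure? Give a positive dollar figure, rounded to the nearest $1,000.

ES = 0.7% × 2.633 = 1.843%.
On $7,500,000: 0.01843 × $7,500,000 = $138,225.

$138,000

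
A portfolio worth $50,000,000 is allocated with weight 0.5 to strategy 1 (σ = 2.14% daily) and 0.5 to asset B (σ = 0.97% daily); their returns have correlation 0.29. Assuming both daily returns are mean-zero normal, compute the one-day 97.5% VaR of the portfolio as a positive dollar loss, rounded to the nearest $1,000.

σ_p² = 0.5²·2.14² + 0.5²·0.97² + 2·0.29·0.5·0.5·2.14·0.97 = 1.6811 (%²).
σ_p = √1.6811 = 1.297%.
At 97.5%, z = 1.960.
VaR = 1.960 × 1.297% = 2.542%; on $50,000,000 that is $1,271,000.

$1,271,000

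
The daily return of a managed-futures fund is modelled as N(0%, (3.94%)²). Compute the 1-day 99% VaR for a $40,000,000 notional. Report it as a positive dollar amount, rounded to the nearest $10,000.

$3,670,000

At 99% one-sided, z = 2.326.
VaR = z·σ = 2.326 × 3.94% = 9.164%.
On $40,000,000: 0.09164 × $40,000,000 = $3,665,600.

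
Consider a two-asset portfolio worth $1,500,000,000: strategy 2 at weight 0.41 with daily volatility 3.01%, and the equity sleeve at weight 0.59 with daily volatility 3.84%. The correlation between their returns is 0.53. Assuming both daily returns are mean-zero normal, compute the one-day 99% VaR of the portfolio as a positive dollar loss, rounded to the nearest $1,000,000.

σ_p² = 0.41²·3.01² + 0.59²·3.84² + 2·0.53·0.41·0.59·3.01·3.84 = 9.6197 (%²).
σ_p = √9.6197 = 3.102%.
At 99%, z = 2.326.
VaR = 2.326 × 3.102% = 7.215%; on $1,500,000,000 that is $108,225,000.

$108,000,000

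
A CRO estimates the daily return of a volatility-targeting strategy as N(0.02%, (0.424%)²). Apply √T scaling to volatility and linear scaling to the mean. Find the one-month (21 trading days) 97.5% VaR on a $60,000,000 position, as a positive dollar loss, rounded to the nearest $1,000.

$2,033,000

At 97.5%, z = 1.960.
σ_{21d} = 0.424% × √21 = 1.943%; μ_{21d} = 21 × 0.02% = 0.420%.
VaR = −(0.420%) + 1.960 × 1.943% = 3.388%.
On $60,000,000: 0.03388 × $60,000,000 = $2,032,800.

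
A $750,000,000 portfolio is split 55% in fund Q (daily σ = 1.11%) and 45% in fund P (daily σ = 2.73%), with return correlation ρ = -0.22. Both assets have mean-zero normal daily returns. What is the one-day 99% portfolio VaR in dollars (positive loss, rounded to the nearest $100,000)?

σ_p² = 0.55²·1.11² + 0.45²·2.73² + 2·-0.22·0.55·0.45·1.11·2.73 = 1.5519 (%²).
σ_p = √1.5519 = 1.246%.
At 99%, z = 2.326.
VaR = 2.326 × 1.246% = 2.898%; on $750,000,000 that is $21,735,000.

$21,700,000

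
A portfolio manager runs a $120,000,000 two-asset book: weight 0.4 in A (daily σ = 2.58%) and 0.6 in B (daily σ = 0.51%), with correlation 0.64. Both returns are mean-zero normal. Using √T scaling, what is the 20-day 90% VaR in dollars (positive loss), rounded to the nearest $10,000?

σ_p = √(0.4²·2.58² + 0.6²·0.51² + 2·0.64·0.4·0.6·2.58·0.51) = 1.250%.
σ_{20d} = 1.250% × √20 = 5.590%.
z(90%) = 1.282.
VaR = 1.282 × 5.590% = 7.166%; on $120,000,000 that is $8,599,200.

$8,600,000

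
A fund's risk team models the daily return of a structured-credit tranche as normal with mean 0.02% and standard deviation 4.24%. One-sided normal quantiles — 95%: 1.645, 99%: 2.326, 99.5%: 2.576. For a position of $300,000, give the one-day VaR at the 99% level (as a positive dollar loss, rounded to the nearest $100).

VaR = −μ + z·σ = −(0.02%) + 2.326 × 4.24% = 9.842%.
On $300,000: 0.09842 × $300,000 = $29,526.

$29,500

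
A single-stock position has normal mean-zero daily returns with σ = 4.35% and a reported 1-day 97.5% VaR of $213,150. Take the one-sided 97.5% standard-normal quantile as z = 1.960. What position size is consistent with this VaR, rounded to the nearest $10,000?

VaR as a fraction of value: z·σ = 1.960 × 4.35% = 8.526%.
Position = $213,150 / 0.08526 = $2,500,000.

$2,500,000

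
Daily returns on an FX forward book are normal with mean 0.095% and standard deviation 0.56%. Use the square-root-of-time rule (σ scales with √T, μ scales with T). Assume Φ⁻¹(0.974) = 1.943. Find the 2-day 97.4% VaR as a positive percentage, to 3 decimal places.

1.349%

σ_{2d} = 0.56% × √2 = 0.792%; μ_{2d} = 2 × 0.095% = 0.190%.
VaR = −(0.190%) + 1.943 × 0.792% = 1.349%.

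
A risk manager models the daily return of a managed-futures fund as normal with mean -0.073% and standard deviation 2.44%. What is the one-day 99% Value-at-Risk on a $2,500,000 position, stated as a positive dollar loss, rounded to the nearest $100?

At 99% one-sided, z = 2.326.
VaR = −μ + z·σ = −(-0.073%) + 2.326 × 2.44% = 5.748%.
On $2,500,000: 0.05748 × $2,500,000 = $143,700.

$143,700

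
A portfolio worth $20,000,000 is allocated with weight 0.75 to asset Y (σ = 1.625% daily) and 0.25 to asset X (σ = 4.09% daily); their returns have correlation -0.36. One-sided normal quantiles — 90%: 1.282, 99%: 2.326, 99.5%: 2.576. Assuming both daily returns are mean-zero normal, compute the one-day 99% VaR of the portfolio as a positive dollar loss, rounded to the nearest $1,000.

$595,000

σ_p² = 0.75²·1.625² + 0.25²·4.09² + 2·-0.36·0.75·0.25·1.625·4.09 = 1.6336 (%²).
σ_p = √1.6336 = 1.278%.
VaR = 2.326 × 1.278% = 2.973%; on $20,000,000 that is $594,600.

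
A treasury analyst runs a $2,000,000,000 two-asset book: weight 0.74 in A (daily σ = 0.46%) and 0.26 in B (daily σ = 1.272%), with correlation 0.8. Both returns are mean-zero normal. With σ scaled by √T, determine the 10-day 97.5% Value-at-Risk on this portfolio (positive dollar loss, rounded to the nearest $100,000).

$78,900,000

σ_p = √(0.74²·0.46² + 0.26²·1.272² + 2·0.8·0.74·0.26·0.46·1.272) = 0.637%.
σ_{10d} = 0.637% × √10 = 2.014%.
z(97.5%) = 1.960.
VaR = 1.960 × 2.014% = 3.947%; on $2,000,000,000 that is $78,940,000.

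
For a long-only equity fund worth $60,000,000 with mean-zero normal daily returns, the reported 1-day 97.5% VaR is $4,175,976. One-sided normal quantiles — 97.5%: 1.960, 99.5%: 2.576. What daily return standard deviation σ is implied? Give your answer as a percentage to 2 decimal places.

3.55%

VaR as a fraction: $4,175,976 / $60,000,000 = 6.960%.
σ = VaR / z = 6.960% / 1.960 = 3.551%.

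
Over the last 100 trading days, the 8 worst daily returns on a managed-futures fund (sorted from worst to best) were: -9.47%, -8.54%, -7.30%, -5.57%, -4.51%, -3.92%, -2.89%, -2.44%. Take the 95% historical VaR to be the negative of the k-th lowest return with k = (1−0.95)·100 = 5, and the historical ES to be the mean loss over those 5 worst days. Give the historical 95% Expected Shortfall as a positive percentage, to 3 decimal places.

7.078%

The 5 worst returns sum to -35.39%.
ES = −(-35.39%) / 5 = 7.078%.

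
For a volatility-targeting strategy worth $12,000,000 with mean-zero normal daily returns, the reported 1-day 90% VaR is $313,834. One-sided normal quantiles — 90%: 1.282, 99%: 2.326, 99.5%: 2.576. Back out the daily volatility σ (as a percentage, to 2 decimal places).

2.04%

VaR as a fraction: $313,834 / $12,000,000 = 2.615%.
σ = VaR / z = 2.615% / 1.282 = 2.040%.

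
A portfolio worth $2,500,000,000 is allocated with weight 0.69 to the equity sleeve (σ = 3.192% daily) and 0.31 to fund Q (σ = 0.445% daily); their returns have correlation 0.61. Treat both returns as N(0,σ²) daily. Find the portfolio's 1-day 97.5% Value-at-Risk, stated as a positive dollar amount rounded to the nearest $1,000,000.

σ_p² = 0.69²·3.192² + 0.31²·0.445² + 2·0.61·0.69·0.31·3.192·0.445 = 5.2406 (%²).
σ_p = √5.2406 = 2.289%.
At 97.5%, z = 1.960.
VaR = 1.960 × 2.289% = 4.486%; on $2,500,000,000 that is $112,150,000.

$112,000,000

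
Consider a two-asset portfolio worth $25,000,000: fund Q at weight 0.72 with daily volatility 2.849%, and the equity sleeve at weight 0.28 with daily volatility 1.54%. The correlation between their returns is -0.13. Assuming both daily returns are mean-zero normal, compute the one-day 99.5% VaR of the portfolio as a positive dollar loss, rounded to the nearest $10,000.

σ_p² = 0.72²·2.849² + 0.28²·1.54² + 2·-0.13·0.72·0.28·2.849·1.54 = 4.1637 (%²).
σ_p = √4.1637 = 2.041%.
At 99.5%, z = 2.576.
VaR = 2.576 × 2.041% = 5.258%; on $25,000,000 that is $1,314,500.

$1,310,000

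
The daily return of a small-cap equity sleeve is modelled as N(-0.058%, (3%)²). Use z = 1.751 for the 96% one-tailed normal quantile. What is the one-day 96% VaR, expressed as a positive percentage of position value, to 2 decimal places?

VaR = −μ + z·σ = −(-0.058%) + 1.751 × 3% = 5.311%.

5.31%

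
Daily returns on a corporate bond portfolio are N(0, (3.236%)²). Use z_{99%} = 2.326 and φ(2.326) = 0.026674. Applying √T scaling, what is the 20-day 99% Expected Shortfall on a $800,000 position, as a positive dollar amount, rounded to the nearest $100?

$308,800

σ_{20d} = 3.236% × √20 = 14.472%.
ES multiplier = φ(z)/(1−α) = 0.026674/0.01 = 2.667.
ES = 14.472% × 2.667 = 38.597%; on $800,000: $308,776.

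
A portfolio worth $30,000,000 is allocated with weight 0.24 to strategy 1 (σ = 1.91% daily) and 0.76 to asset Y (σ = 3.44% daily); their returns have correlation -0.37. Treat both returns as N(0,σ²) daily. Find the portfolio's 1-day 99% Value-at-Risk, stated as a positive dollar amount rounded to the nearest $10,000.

σ_p² = 0.24²·1.91² + 0.76²·3.44² + 2·-0.37·0.24·0.76·1.91·3.44 = 6.1584 (%²).
σ_p = √6.1584 = 2.482%.
At 99%, z = 2.326.
VaR = 2.326 × 2.482% = 5.773%; on $30,000,000 that is $1,731,900.

$1,730,000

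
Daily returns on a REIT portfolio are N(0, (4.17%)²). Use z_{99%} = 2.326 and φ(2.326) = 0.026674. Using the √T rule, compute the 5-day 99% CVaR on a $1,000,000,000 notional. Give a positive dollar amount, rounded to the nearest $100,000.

σ_{5d} = 4.17% × √5 = 9.324%.
ES multiplier = φ(z)/(1−α) = 0.026674/0.01 = 2.667.
ES = 9.324% × 2.667 = 24.867%; on $1,000,000,000: $248,670,000.

$248,700,000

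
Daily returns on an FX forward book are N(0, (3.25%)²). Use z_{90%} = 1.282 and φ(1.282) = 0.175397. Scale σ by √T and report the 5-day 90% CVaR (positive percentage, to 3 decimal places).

σ_{5d} = 3.25% × √5 = 7.267%.
ES multiplier = φ(z)/(1−α) = 0.175397/0.1 = 1.754.
ES = 7.267% × 1.754 = 12.746%.

12.746%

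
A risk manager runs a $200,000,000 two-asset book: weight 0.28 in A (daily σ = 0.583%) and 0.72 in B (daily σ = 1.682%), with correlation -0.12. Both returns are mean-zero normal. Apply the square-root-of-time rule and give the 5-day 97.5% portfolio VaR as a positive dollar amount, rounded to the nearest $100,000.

σ_p = √(0.28²·0.583² + 0.72²·1.682² + 2·-0.12·0.28·0.72·0.583·1.682) = 1.202%.
σ_{5d} = 1.202% × √5 = 2.688%.
z(97.5%) = 1.960.
VaR = 1.960 × 2.688% = 5.268%; on $200,000,000 that is $10,536,000.

$10,500,000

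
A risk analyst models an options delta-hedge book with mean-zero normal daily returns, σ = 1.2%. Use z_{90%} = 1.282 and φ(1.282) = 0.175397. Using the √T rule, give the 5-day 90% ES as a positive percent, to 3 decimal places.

σ_{5d} = 1.2% × √5 = 2.683%.
ES multiplier = φ(z)/(1−α) = 0.175397/0.1 = 1.754.
ES = 2.683% × 1.754 = 4.706%.

4.706%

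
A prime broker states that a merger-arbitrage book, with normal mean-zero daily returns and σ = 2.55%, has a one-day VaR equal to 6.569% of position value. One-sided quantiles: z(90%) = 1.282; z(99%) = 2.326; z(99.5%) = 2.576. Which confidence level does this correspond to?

99.5%

Implied z = VaR/σ = 6.569 / 2.55 = 2.576.
This matches z(99.5%) = 2.576.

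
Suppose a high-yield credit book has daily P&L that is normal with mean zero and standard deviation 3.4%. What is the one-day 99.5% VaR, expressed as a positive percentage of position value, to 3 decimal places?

At 99.5% one-sided, z = 2.576.
VaR = z·σ = 2.576 × 3.4% = 8.758%.

8.758%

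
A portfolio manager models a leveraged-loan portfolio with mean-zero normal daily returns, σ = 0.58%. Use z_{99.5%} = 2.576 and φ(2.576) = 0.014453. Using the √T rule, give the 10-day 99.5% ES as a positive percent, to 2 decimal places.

σ_{10d} = 0.58% × √10 = 1.834%.
ES multiplier = φ(z)/(1−α) = 0.014453/0.005 = 2.891.
ES = 1.834% × 2.891 = 5.302%.

5.30%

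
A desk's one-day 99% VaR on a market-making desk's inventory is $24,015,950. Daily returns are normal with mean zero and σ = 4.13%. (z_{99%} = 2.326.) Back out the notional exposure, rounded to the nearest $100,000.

VaR as a fraction of value: z·σ = 2.326 × 4.13% = 9.60638%.
Position = $24,015,950 / 0.0960638 = $250,000,000.

$250,000,000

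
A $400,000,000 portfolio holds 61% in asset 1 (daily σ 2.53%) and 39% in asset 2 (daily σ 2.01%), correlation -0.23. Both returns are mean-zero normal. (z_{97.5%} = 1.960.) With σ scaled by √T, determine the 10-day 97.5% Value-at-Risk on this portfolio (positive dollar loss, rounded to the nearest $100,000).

σ_p = √(0.61²·2.53² + 0.39²·2.01² + 2·-0.23·0.61·0.39·2.53·2.01) = 1.562%.
σ_{10d} = 1.562% × √10 = 4.939%.
VaR = 1.960 × 4.939% = 9.680%; on $400,000,000 that is $38,720,000.

$38,700,000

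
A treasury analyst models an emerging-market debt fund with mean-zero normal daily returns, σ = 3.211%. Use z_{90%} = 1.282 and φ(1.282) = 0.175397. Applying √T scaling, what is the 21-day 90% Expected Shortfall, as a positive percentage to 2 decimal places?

σ_{21d} = 3.211% × √21 = 14.715%.
ES multiplier = φ(z)/(1−α) = 0.175397/0.1 = 1.754.
ES = 14.715% × 1.754 = 25.810%.

25.81%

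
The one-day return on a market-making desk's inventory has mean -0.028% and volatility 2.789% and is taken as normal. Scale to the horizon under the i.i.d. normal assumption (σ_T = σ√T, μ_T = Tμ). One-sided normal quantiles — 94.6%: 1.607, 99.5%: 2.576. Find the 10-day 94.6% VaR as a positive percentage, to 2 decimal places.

σ_{10d} = 2.789% × √10 = 8.820%; μ_{10d} = 10 × -0.028% = -0.280%.
VaR = −(-0.280%) + 1.607 × 8.820% = 14.454%.

14.45%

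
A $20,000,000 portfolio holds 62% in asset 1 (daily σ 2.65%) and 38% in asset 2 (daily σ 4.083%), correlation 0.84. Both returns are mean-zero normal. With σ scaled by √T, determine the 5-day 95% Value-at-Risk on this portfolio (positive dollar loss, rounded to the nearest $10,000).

σ_p = √(0.62²·2.65² + 0.38²·4.083² + 2·0.84·0.62·0.38·2.65·4.083) = 3.064%.
σ_{5d} = 3.064% × √5 = 6.851%.
z(95%) = 1.645.
VaR = 1.645 × 6.851% = 11.270%; on $20,000,000 that is $2,254,000.

$2,250,000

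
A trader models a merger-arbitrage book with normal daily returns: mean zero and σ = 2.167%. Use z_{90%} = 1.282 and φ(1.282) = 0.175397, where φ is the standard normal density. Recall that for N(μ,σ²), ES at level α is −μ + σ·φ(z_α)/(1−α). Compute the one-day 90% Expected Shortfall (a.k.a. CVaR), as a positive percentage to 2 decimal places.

3.80%

Tail multiplier: φ(z)/(1−α) = 0.175397 / 0.1 = 1.754.
ES = 2.167% × 1.754 = 3.801%.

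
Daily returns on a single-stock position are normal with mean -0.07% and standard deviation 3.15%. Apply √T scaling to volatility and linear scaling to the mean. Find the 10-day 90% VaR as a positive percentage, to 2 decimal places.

13.47%

At 90%, z = 1.282.
σ_{10d} = 3.15% × √10 = 9.961%; μ_{10d} = 10 × -0.07% = -0.700%.
VaR = −(-0.700%) + 1.282 × 9.961% = 13.470%.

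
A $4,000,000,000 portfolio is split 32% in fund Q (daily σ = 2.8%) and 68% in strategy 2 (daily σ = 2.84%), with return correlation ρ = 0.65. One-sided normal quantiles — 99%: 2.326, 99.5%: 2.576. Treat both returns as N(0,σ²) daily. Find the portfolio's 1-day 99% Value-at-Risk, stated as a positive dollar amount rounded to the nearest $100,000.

σ_p² = 0.32²·2.8² + 0.68²·2.84² + 2·0.65·0.32·0.68·2.8·2.84 = 6.7818 (%²).
σ_p = √6.7818 = 2.604%.
VaR = 2.326 × 2.604% = 6.057%; on $4,000,000,000 that is $242,280,000.

$242,300,000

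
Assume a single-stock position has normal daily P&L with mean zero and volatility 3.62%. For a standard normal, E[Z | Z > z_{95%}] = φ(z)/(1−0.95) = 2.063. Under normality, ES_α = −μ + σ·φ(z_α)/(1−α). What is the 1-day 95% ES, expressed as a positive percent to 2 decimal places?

ES = 3.62% × 2.063 = 7.468%.

7.47%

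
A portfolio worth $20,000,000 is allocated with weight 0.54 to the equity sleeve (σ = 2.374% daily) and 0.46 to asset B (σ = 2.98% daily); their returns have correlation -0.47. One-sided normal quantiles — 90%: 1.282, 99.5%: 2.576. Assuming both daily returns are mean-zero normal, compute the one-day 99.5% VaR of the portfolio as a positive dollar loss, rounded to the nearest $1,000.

σ_p² = 0.54²·2.374² + 0.46²·2.98² + 2·-0.47·0.54·0.46·2.374·2.98 = 1.8706 (%²).
σ_p = √1.8706 = 1.368%.
VaR = 2.576 × 1.368% = 3.524%; on $20,000,000 that is $704,800.

$705,000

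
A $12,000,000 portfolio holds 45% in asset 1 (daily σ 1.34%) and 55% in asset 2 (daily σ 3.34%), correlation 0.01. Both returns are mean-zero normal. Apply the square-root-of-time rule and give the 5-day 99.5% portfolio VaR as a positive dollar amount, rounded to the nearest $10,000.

$1,340,000

σ_p = √(0.45²·1.34² + 0.55²·3.34² + 2·0.01·0.45·0.55·1.34·3.34) = 1.939%.
σ_{5d} = 1.939% × √5 = 4.336%.
z(99.5%) = 2.576.
VaR = 2.576 × 4.336% = 11.170%; on $12,000,000 that is $1,340,400.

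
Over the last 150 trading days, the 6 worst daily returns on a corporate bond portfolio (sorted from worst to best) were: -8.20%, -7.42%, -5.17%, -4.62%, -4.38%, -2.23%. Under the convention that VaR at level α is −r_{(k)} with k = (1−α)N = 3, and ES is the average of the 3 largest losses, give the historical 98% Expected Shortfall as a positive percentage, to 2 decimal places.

The 3 worst returns sum to -20.79%.
ES = −(-20.79%) / 3 = 6.93%.

6.93%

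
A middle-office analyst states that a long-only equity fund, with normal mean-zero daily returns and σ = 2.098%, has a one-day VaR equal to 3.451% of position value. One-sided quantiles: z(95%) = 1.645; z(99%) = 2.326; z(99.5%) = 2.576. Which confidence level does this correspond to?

95%

Implied z = VaR/σ = 3.451 / 2.098 = 1.645.
This matches z(95%) = 1.645.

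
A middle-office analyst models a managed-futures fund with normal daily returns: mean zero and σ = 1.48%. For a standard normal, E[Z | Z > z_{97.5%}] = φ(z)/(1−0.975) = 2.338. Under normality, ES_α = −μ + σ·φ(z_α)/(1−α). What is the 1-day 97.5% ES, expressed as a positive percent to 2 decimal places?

3.46%

ES = 1.48% × 2.338 = 3.460%.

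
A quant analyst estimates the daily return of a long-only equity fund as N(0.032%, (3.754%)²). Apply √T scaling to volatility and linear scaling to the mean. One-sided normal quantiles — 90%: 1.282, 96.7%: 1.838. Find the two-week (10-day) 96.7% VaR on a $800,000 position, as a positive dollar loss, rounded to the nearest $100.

σ_{10d} = 3.754% × √10 = 11.871%; μ_{10d} = 10 × 0.032% = 0.320%.
VaR = −(0.320%) + 1.838 × 11.871% = 21.499%.
On $800,000: 0.21499 × $800,000 = $171,992.

$172,000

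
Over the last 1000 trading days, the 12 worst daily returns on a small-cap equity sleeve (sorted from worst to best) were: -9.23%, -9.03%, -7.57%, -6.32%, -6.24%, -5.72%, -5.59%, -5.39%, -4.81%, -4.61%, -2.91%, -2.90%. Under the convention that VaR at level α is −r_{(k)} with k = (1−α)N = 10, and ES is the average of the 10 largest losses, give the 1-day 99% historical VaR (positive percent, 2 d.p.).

4.61%

k = 10; the 10th lowest return is -4.61%, so VaR = 4.61%.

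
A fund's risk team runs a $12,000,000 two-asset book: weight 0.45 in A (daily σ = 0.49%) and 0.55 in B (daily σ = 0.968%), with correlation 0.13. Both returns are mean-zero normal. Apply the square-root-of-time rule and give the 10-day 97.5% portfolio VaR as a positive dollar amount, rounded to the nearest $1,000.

$448,000

σ_p = √(0.45²·0.49² + 0.55²·0.968² + 2·0.13·0.45·0.55·0.49·0.968) = 0.602%.
σ_{10d} = 0.602% × √10 = 1.904%.
z(97.5%) = 1.960.
VaR = 1.960 × 1.904% = 3.732%; on $12,000,000 that is $447,840.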